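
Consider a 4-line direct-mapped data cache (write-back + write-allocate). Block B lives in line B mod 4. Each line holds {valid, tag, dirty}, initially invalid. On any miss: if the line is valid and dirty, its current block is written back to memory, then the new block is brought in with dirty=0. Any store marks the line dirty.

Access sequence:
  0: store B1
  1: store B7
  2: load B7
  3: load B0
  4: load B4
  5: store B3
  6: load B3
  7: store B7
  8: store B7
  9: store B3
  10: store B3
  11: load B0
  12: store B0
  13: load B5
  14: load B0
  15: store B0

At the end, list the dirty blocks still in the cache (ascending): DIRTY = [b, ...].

  0 | W B1 → L1 miss [D]
  1 | W B7 → L3 miss [D]
  2 | R B7 → L3 hit [D]
  3 | R B0 → L0 miss [-]
  4 | R B4 → L0 miss [-]
  5 | W B3 → L3 miss wb→B7 [D]
  6 | R B3 → L3 hit [D]
  7 | W B7 → L3 miss wb→B3 [D]
  8 | W B7 → L3 hit [D]
  9 | W B3 → L3 miss wb→B7 [D]
  10 | W B3 → L3 hit [D]
  11 | R B0 → L0 miss [-]
  12 | W B0 → L0 hit [D]
  13 | R B5 → L1 miss wb→B1 [-]
  14 | R B0 → L0 hit [D]
  15 | W B0 → L0 hit [D]

DIRTY = [0, 3]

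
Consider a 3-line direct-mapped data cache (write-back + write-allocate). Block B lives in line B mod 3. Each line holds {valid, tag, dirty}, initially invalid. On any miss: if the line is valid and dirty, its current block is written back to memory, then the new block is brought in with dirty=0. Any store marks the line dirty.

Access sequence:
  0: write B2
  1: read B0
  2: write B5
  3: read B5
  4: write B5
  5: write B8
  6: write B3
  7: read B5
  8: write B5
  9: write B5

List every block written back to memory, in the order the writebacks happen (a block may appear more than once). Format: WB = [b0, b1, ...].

  0 | W B2 → L2 miss [D]
  1 | R B0 → L0 miss [-]
  2 | W B5 → L2 miss wb→B2 [D]
  3 | R B5 → L2 hit [D]
  4 | W B5 → L2 hit [D]
  5 | W B8 → L2 miss wb→B5 [D]
  6 | W B3 → L0 miss [D]
  7 | R B5 → L2 miss wb→B8 [-]
  8 | W B5 → L2 hit [D]
  9 | W B5 → L2 hit [D]

WB = [2, 5, 8]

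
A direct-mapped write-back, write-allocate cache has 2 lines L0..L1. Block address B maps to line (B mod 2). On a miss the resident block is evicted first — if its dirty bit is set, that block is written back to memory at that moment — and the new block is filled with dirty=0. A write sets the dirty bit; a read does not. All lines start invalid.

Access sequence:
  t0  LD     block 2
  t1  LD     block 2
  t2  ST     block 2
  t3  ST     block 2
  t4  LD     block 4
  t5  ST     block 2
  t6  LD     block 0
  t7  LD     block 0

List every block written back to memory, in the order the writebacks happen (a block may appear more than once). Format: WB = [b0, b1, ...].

  0 | R B2 → L0 miss [-]
  1 | R B2 → L0 hit [-]
  2 | W B2 → L0 hit [D]
  3 | W B2 → L0 hit [D]
  4 | R B4 → L0 miss wb→B2 [-]
  5 | W B2 → L0 miss [D]
  6 | R B0 → L0 miss wb→B2 [-]
  7 | R B0 → L0 hit [-]

WB = [2, 2]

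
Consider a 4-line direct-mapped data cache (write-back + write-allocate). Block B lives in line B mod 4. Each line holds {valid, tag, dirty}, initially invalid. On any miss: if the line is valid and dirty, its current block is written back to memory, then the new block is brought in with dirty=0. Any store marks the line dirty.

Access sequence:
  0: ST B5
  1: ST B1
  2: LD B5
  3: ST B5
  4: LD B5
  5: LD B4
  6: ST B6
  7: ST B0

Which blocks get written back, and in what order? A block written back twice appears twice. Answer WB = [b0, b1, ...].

WB = [5, 1]

  0 | W B5 → L1 miss [D]
  1 | W B1 → L1 miss wb→B5 [D]
  2 | R B5 → L1 miss wb→B1 [-]
  3 | W B5 → L1 hit [D]
  4 | R B5 → L1 hit [D]
  5 | R B4 → L0 miss [-]
  6 | W B6 → L2 miss [D]
  7 | W B0 → L0 miss [D]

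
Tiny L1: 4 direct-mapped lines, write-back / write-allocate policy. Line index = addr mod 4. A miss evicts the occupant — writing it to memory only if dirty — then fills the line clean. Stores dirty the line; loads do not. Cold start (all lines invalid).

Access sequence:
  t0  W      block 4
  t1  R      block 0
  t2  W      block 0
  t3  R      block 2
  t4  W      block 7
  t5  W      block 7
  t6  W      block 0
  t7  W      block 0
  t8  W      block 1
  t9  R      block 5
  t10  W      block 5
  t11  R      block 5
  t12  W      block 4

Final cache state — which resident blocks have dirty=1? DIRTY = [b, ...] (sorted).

DIRTY = [4, 5, 7]

0: W B4 → L0 miss [D]
1: R B0 → L0 miss wb→B4 [-]
2: W B0 → L0 hit [D]
3: R B2 → L2 miss [-]
4: W B7 → L3 miss [D]
5: W B7 → L3 hit [D]
6: W B0 → L0 hit [D]
7: W B0 → L0 hit [D]
8: W B1 → L1 miss [D]
9: R B5 → L1 miss wb→B1 [-]
10: W B5 → L1 hit [D]
11: R B5 → L1 hit [D]
12: W B4 → L0 miss wb→B0 [D]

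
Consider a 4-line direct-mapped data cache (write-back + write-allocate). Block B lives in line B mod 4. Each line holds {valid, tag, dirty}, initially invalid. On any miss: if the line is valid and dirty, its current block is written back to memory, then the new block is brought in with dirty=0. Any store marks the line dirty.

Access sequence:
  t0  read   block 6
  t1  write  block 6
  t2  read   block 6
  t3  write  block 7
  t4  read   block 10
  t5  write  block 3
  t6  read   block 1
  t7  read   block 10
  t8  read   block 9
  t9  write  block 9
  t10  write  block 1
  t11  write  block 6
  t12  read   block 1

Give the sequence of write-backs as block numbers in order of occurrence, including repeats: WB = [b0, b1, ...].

WB = [6, 7, 9]

0: R B6 → L2 miss [-]
1: W B6 → L2 hit [D]
2: R B6 → L2 hit [D]
3: W B7 → L3 miss [D]
4: R B10 → L2 miss wb→B6 [-]
5: W B3 → L3 miss wb→B7 [D]
6: R B1 → L1 miss [-]
7: R B10 → L2 hit [-]
8: R B9 → L1 miss [-]
9: W B9 → L1 hit [D]
10: W B1 → L1 miss wb→B9 [D]
11: W B6 → L2 miss [D]
12: R B1 → L1 hit [D]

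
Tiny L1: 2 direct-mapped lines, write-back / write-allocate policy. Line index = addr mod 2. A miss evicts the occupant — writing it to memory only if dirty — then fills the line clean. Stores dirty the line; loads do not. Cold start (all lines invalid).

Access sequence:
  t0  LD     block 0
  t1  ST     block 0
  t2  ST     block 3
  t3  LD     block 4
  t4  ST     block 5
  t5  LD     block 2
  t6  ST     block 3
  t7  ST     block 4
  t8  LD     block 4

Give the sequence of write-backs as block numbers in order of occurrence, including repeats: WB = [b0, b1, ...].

  0 | R B0 → L0 miss [-]
  1 | W B0 → L0 hit [D]
  2 | W B3 → L1 miss [D]
  3 | R B4 → L0 miss wb→B0 [-]
  4 | W B5 → L1 miss wb→B3 [D]
  5 | R B2 → L0 miss [-]
  6 | W B3 → L1 miss wb→B5 [D]
  7 | W B4 → L0 miss [D]
  8 | R B4 → L0 hit [D]

WB = [0, 3, 5]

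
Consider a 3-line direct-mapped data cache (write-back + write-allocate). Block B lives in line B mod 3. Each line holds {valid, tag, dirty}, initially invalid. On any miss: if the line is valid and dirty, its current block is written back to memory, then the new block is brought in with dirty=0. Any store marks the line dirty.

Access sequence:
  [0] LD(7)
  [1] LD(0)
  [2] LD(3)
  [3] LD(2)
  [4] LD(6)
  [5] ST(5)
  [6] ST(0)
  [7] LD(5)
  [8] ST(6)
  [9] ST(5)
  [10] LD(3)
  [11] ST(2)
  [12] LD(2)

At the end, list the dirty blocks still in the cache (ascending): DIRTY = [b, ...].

DIRTY = [2]

0: R B7 → L1 miss [-]
1: R B0 → L0 miss [-]
2: R B3 → L0 miss [-]
3: R B2 → L2 miss [-]
4: R B6 → L0 miss [-]
5: W B5 → L2 miss [D]
6: W B0 → L0 miss [D]
7: R B5 → L2 hit [D]
8: W B6 → L0 miss wb→B0 [D]
9: W B5 → L2 hit [D]
10: R B3 → L0 miss wb→B6 [-]
11: W B2 → L2 miss wb→B5 [D]
12: R B2 → L2 hit [D]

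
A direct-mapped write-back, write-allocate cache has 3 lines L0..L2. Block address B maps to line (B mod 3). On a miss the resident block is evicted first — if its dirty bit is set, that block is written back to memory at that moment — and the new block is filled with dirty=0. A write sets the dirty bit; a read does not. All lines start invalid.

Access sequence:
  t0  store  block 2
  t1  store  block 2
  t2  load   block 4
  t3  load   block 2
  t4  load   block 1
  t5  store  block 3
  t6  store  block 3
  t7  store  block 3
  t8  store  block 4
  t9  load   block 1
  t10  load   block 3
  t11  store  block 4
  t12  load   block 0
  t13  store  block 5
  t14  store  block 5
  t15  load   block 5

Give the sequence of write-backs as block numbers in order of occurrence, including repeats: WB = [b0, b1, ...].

0: W B2 -> L2 miss  d=D]
1: W B2 -> L2 hit  d=D]
2: R B4 -> L1 miss  d=-]
3: R B2 -> L2 hit  d=D]
4: R B1 -> L1 miss  d=-]
5: W B3 -> L0 miss  d=D]
6: W B3 -> L0 hit  d=D]
7: W B3 -> L0 hit  d=D]
8: W B4 -> L1 miss  d=D]
9: R B1 -> L1 miss wb->B4  d=-]
10: R B3 -> L0 hit  d=D]
11: W B4 -> L1 miss  d=D]
12: R B0 -> L0 miss wb->B3  d=-]
13: W B5 -> L2 miss wb->B2  d=D]
14: W B5 -> L2 hit  d=D]
15: R B5 -> L2 hit  d=D]

WB = [4, 3, 2]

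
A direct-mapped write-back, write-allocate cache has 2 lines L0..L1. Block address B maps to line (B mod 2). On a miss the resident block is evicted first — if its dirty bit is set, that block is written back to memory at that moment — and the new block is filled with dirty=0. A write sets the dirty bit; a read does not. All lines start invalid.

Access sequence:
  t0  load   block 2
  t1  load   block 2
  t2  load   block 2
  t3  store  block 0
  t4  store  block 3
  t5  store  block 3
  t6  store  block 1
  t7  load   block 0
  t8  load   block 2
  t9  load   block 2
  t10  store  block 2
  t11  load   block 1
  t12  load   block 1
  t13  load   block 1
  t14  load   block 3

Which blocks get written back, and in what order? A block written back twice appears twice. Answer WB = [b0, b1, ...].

  0 | R B2 → L0 miss [-]
  1 | R B2 → L0 hit [-]
  2 | R B2 → L0 hit [-]
  3 | W B0 → L0 miss [D]
  4 | W B3 → L1 miss [D]
  5 | W B3 → L1 hit [D]
  6 | W B1 → L1 miss wb→B3 [D]
  7 | R B0 → L0 hit [D]
  8 | R B2 → L0 miss wb→B0 [-]
  9 | R B2 → L0 hit [-]
  10 | W B2 → L0 hit [D]
  11 | R B1 → L1 hit [D]
  12 | R B1 → L1 hit [D]
  13 | R B1 → L1 hit [D]
  14 | R B3 → L1 miss wb→B1 [-]

WB = [3, 0, 1]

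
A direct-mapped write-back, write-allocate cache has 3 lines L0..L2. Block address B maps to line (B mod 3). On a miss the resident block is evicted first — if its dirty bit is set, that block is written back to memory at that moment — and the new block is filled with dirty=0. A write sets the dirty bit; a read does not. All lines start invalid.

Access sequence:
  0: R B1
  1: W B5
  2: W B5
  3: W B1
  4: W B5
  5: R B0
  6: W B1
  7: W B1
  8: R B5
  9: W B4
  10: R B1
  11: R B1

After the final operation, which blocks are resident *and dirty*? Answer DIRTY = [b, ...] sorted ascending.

DIRTY = [5]

0: R B1 → L1 miss [-]
1: W B5 → L2 miss [D]
2: W B5 → L2 hit [D]
3: W B1 → L1 hit [D]
4: W B5 → L2 hit [D]
5: R B0 → L0 miss [-]
6: W B1 → L1 hit [D]
7: W B1 → L1 hit [D]
8: R B5 → L2 hit [D]
9: W B4 → L1 miss wb→B1 [D]
10: R B1 → L1 miss wb→B4 [-]
11: R B1 → L1 hit [-]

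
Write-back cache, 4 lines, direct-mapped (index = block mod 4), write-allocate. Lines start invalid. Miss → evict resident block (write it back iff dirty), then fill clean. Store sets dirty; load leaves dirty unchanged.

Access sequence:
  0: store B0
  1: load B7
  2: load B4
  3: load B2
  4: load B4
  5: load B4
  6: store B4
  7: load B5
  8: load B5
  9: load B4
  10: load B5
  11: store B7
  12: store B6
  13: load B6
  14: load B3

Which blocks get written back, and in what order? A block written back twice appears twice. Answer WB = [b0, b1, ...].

WB = [0, 7]

0: W B0 -> L0 miss  d=D]
1: R B7 -> L3 miss  d=-]
2: R B4 -> L0 miss wb->B0  d=-]
3: R B2 -> L2 miss  d=-]
4: R B4 -> L0 hit  d=-]
5: R B4 -> L0 hit  d=-]
6: W B4 -> L0 hit  d=D]
7: R B5 -> L1 miss  d=-]
8: R B5 -> L1 hit  d=-]
9: R B4 -> L0 hit  d=D]
10: R B5 -> L1 hit  d=-]
11: W B7 -> L3 hit  d=D]
12: W B6 -> L2 miss  d=D]
13: R B6 -> L2 hit  d=D]
14: R B3 -> L3 miss wb->B7  d=-]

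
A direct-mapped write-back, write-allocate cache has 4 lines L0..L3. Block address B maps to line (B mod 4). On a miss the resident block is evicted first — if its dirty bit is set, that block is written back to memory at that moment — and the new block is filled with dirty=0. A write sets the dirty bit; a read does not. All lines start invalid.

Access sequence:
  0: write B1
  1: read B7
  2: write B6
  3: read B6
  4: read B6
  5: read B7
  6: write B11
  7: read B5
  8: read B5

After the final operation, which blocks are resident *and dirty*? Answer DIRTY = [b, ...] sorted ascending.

DIRTY = [6, 11]

0: W B1 → L1 miss [D]
1: R B7 → L3 miss [-]
2: W B6 → L2 miss [D]
3: R B6 → L2 hit [D]
4: R B6 → L2 hit [D]
5: R B7 → L3 hit [-]
6: W B11 → L3 miss [D]
7: R B5 → L1 miss wb→B1 [-]
8: R B5 → L1 hit [-]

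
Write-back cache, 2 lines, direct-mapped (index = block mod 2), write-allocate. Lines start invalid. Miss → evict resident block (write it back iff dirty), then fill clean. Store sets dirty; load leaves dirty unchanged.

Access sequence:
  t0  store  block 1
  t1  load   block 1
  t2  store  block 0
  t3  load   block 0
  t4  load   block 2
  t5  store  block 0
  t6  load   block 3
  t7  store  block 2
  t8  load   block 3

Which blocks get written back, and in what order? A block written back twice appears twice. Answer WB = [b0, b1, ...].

WB = [0, 1, 0]

  0 | W B1 → L1 miss [D]
  1 | R B1 → L1 hit [D]
  2 | W B0 → L0 miss [D]
  3 | R B0 → L0 hit [D]
  4 | R B2 → L0 miss wb→B0 [-]
  5 | W B0 → L0 miss [D]
  6 | R B3 → L1 miss wb→B1 [-]
  7 | W B2 → L0 miss wb→B0 [D]
  8 | R B3 → L1 hit [-]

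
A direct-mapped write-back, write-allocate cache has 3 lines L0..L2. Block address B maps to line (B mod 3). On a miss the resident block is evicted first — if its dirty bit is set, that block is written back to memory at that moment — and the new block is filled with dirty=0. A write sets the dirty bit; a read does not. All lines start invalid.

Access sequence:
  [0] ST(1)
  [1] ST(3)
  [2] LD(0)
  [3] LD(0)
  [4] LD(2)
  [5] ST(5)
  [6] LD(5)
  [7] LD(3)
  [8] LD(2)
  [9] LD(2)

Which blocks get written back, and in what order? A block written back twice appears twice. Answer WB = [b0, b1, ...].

WB = [3, 5]

0: W B1 → L1 miss [D]
1: W B3 → L0 miss [D]
2: R B0 → L0 miss wb→B3 [-]
3: R B0 → L0 hit [-]
4: R B2 → L2 miss [-]
5: W B5 → L2 miss [D]
6: R B5 → L2 hit [D]
7: R B3 → L0 miss [-]
8: R B2 → L2 miss wb→B5 [-]
9: R B2 → L2 hit [-]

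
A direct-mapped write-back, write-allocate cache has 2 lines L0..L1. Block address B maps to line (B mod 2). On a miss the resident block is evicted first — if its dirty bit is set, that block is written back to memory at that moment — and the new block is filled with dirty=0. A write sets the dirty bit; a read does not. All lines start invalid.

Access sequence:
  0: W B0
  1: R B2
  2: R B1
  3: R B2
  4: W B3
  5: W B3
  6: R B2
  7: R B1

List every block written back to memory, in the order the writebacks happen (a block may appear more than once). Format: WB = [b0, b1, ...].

WB = [0, 3]

  0 | W B0 → L0 miss [D]
  1 | R B2 → L0 miss wb→B0 [-]
  2 | R B1 → L1 miss [-]
  3 | R B2 → L0 hit [-]
  4 | W B3 → L1 miss [D]
  5 | W B3 → L1 hit [D]
  6 | R B2 → L0 hit [-]
  7 | R B1 → L1 miss wb→B3 [-]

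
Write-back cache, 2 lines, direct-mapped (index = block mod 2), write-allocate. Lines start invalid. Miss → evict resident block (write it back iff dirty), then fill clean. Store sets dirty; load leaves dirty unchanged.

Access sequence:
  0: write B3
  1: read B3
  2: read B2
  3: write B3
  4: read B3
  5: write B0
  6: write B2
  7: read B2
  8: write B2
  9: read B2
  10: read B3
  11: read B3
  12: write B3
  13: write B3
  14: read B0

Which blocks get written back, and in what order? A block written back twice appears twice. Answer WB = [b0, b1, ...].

WB = [0, 2]

0: W B3 → L1 miss [D]
1: R B3 → L1 hit [D]
2: R B2 → L0 miss [-]
3: W B3 → L1 hit [D]
4: R B3 → L1 hit [D]
5: W B0 → L0 miss [D]
6: W B2 → L0 miss wb→B0 [D]
7: R B2 → L0 hit [D]
8: W B2 → L0 hit [D]
9: R B2 → L0 hit [D]
10: R B3 → L1 hit [D]
11: R B3 → L1 hit [D]
12: W B3 → L1 hit [D]
13: W B3 → L1 hit [D]
14: R B0 → L0 miss wb→B2 [-]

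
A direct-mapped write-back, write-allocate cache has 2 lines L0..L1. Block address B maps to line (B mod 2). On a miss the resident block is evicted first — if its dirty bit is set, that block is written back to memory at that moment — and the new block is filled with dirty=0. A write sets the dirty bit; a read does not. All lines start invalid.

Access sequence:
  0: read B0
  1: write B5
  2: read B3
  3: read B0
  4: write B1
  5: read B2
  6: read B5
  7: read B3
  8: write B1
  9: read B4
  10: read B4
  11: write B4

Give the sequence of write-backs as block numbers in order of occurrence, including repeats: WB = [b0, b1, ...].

0: R B0 → L0 miss [-]
1: W B5 → L1 miss [D]
2: R B3 → L1 miss wb→B5 [-]
3: R B0 → L0 hit [-]
4: W B1 → L1 miss [D]
5: R B2 → L0 miss [-]
6: R B5 → L1 miss wb→B1 [-]
7: R B3 → L1 miss [-]
8: W B1 → L1 miss [D]
9: R B4 → L0 miss [-]
10: R B4 → L0 hit [-]
11: W B4 → L0 hit [D]

WB = [5, 1]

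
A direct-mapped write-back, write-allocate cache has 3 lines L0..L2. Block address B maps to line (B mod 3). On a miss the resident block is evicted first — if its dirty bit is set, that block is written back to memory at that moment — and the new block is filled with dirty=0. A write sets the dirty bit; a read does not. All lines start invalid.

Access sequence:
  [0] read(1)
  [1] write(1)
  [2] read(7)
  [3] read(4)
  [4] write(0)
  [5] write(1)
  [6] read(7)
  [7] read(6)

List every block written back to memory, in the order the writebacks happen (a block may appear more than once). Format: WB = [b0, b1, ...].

  0 | R B1 → L1 miss [-]
  1 | W B1 → L1 hit [D]
  2 | R B7 → L1 miss wb→B1 [-]
  3 | R B4 → L1 miss [-]
  4 | W B0 → L0 miss [D]
  5 | W B1 → L1 miss [D]
  6 | R B7 → L1 miss wb→B1 [-]
  7 | R B6 → L0 miss wb→B0 [-]

WB = [1, 1, 0]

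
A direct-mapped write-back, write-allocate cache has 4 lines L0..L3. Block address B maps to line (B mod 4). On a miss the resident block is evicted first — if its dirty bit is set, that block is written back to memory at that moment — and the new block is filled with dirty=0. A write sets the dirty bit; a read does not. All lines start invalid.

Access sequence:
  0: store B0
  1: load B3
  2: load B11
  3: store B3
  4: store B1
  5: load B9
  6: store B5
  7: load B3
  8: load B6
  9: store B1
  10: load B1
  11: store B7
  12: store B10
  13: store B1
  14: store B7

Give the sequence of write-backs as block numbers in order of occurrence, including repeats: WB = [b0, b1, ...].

WB = [1, 5, 3]

0: W B0 → L0 miss [D]
1: R B3 → L3 miss [-]
2: R B11 → L3 miss [-]
3: W B3 → L3 miss [D]
4: W B1 → L1 miss [D]
5: R B9 → L1 miss wb→B1 [-]
6: W B5 → L1 miss [D]
7: R B3 → L3 hit [D]
8: R B6 → L2 miss [-]
9: W B1 → L1 miss wb→B5 [D]
10: R B1 → L1 hit [D]
11: W B7 → L3 miss wb→B3 [D]
12: W B10 → L2 miss [D]
13: W B1 → L1 hit [D]
14: W B7 → L3 hit [D]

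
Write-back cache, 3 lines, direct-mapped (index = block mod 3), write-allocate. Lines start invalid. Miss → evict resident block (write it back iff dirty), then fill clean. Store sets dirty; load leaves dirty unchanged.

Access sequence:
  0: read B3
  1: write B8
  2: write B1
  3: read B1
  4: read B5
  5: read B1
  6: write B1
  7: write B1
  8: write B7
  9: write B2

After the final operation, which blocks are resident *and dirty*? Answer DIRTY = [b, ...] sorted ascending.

0: R B3 -> L0 miss  d=-]
1: W B8 -> L2 miss  d=D]
2: W B1 -> L1 miss  d=D]
3: R B1 -> L1 hit  d=D]
4: R B5 -> L2 miss wb->B8  d=-]
5: R B1 -> L1 hit  d=D]
6: W B1 -> L1 hit  d=D]
7: W B1 -> L1 hit  d=D]
8: W B7 -> L1 miss wb->B1  d=D]
9: W B2 -> L2 miss  d=D]

DIRTY = [2, 7]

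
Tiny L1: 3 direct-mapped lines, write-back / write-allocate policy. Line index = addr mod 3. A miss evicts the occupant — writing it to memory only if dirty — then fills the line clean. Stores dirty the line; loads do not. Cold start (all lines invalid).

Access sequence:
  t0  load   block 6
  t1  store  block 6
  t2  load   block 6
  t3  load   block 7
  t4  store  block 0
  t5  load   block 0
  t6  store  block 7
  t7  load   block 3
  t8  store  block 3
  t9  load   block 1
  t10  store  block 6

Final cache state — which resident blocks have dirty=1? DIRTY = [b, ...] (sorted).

0: R B6 -> L0 miss  d=-]
1: W B6 -> L0 hit  d=D]
2: R B6 -> L0 hit  d=D]
3: R B7 -> L1 miss  d=-]
4: W B0 -> L0 miss wb->B6  d=D]
5: R B0 -> L0 hit  d=D]
6: W B7 -> L1 hit  d=D]
7: R B3 -> L0 miss wb->B0  d=-]
8: W B3 -> L0 hit  d=D]
9: R B1 -> L1 miss wb->B7  d=-]
10: W B6 -> L0 miss wb->B3  d=D]

DIRTY = [6]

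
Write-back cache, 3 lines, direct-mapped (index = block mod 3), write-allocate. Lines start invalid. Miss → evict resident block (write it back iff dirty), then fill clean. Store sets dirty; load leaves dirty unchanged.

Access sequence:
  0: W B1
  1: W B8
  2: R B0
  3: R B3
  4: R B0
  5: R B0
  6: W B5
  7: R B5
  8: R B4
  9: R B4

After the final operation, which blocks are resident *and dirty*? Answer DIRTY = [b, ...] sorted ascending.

  0 | W B1 → L1 miss [D]
  1 | W B8 → L2 miss [D]
  2 | R B0 → L0 miss [-]
  3 | R B3 → L0 miss [-]
  4 | R B0 → L0 miss [-]
  5 | R B0 → L0 hit [-]
  6 | W B5 → L2 miss wb→B8 [D]
  7 | R B5 → L2 hit [D]
  8 | R B4 → L1 miss wb→B1 [-]
  9 | R B4 → L1 hit [-]

DIRTY = [5]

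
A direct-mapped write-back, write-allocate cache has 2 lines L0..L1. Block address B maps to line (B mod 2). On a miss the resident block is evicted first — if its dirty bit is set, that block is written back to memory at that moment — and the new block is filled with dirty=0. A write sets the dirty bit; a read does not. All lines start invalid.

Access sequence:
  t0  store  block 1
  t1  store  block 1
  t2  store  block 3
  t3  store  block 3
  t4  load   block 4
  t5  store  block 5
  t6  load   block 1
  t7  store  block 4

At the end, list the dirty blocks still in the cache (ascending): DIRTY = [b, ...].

DIRTY = [4]

0: W B1 -> L1 miss  d=D]
1: W B1 -> L1 hit  d=D]
2: W B3 -> L1 miss wb->B1  d=D]
3: W B3 -> L1 hit  d=D]
4: R B4 -> L0 miss  d=-]
5: W B5 -> L1 miss wb->B3  d=D]
6: R B1 -> L1 miss wb->B5  d=-]
7: W B4 -> L0 hit  d=D]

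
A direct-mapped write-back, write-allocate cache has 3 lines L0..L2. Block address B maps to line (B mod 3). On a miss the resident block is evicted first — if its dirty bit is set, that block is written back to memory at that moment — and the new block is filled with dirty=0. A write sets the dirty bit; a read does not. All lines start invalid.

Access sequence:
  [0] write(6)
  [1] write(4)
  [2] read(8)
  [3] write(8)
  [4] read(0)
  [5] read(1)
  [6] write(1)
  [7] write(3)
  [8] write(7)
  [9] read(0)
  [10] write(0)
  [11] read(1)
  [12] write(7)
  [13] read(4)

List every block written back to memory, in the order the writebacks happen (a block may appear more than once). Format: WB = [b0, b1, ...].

0: W B6 → L0 miss [D]
1: W B4 → L1 miss [D]
2: R B8 → L2 miss [-]
3: W B8 → L2 hit [D]
4: R B0 → L0 miss wb→B6 [-]
5: R B1 → L1 miss wb→B4 [-]
6: W B1 → L1 hit [D]
7: W B3 → L0 miss [D]
8: W B7 → L1 miss wb→B1 [D]
9: R B0 → L0 miss wb→B3 [-]
10: W B0 → L0 hit [D]
11: R B1 → L1 miss wb→B7 [-]
12: W B7 → L1 miss [D]
13: R B4 → L1 miss wb→B7 [-]

WB = [6, 4, 1, 3, 7, 7]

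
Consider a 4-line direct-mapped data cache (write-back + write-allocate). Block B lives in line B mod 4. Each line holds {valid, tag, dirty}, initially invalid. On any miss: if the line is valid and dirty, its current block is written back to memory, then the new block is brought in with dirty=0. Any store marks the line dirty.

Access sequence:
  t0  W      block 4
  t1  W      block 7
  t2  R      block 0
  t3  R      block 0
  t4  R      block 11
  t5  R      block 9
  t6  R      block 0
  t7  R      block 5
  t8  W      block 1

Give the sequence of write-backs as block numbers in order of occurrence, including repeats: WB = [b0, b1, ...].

WB = [4, 7]

0: W B4 → L0 miss [D]
1: W B7 → L3 miss [D]
2: R B0 → L0 miss wb→B4 [-]
3: R B0 → L0 hit [-]
4: R B11 → L3 miss wb→B7 [-]
5: R B9 → L1 miss [-]
6: R B0 → L0 hit [-]
7: R B5 → L1 miss [-]
8: W B1 → L1 miss [D]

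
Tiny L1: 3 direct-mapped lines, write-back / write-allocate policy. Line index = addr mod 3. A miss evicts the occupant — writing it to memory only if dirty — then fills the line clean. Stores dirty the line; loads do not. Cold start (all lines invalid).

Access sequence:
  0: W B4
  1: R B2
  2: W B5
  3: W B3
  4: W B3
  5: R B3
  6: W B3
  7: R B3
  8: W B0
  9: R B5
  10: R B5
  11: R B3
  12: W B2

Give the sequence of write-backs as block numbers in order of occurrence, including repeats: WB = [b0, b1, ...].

0: W B4 → L1 miss [D]
1: R B2 → L2 miss [-]
2: W B5 → L2 miss [D]
3: W B3 → L0 miss [D]
4: W B3 → L0 hit [D]
5: R B3 → L0 hit [D]
6: W B3 → L0 hit [D]
7: R B3 → L0 hit [D]
8: W B0 → L0 miss wb→B3 [D]
9: R B5 → L2 hit [D]
10: R B5 → L2 hit [D]
11: R B3 → L0 miss wb→B0 [-]
12: W B2 → L2 miss wb→B5 [D]

WB = [3, 0, 5]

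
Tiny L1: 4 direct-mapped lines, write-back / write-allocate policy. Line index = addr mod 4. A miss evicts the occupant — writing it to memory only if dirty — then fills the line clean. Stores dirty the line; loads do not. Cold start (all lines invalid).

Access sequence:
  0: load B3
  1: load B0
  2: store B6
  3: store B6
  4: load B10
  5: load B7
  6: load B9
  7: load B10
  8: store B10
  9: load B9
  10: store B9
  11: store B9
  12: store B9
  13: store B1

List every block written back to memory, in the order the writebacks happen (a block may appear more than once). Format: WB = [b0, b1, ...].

  0 | R B3 → L3 miss [-]
  1 | R B0 → L0 miss [-]
  2 | W B6 → L2 miss [D]
  3 | W B6 → L2 hit [D]
  4 | R B10 → L2 miss wb→B6 [-]
  5 | R B7 → L3 miss [-]
  6 | R B9 → L1 miss [-]
  7 | R B10 → L2 hit [-]
  8 | W B10 → L2 hit [D]
  9 | R B9 → L1 hit [-]
  10 | W B9 → L1 hit [D]
  11 | W B9 → L1 hit [D]
  12 | W B9 → L1 hit [D]
  13 | W B1 → L1 miss wb→B9 [D]

WB = [6, 9]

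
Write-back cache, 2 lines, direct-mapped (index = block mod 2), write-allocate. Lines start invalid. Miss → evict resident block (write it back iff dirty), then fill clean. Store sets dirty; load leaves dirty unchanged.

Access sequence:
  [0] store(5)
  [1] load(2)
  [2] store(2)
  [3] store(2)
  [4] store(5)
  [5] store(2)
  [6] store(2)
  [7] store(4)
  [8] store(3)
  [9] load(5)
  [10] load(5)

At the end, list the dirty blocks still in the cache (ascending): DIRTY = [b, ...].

0: W B5 -> L1 miss  d=D]
1: R B2 -> L0 miss  d=-]
2: W B2 -> L0 hit  d=D]
3: W B2 -> L0 hit  d=D]
4: W B5 -> L1 hit  d=D]
5: W B2 -> L0 hit  d=D]
6: W B2 -> L0 hit  d=D]
7: W B4 -> L0 miss wb->B2  d=D]
8: W B3 -> L1 miss wb->B5  d=D]
9: R B5 -> L1 miss wb->B3  d=-]
10: R B5 -> L1 hit  d=-]

DIRTY = [4]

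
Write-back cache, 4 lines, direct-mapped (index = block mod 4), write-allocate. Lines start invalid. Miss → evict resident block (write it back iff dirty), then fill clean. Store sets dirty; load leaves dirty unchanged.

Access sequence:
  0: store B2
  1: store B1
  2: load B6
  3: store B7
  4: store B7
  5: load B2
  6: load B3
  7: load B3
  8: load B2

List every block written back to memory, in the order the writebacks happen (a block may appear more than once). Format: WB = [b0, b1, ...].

0: W B2 -> L2 miss  d=D]
1: W B1 -> L1 miss  d=D]
2: R B6 -> L2 miss wb->B2  d=-]
3: W B7 -> L3 miss  d=D]
4: W B7 -> L3 hit  d=D]
5: R B2 -> L2 miss  d=-]
6: R B3 -> L3 miss wb->B7  d=-]
7: R B3 -> L3 hit  d=-]
8: R B2 -> L2 hit  d=-]

WB = [2, 7]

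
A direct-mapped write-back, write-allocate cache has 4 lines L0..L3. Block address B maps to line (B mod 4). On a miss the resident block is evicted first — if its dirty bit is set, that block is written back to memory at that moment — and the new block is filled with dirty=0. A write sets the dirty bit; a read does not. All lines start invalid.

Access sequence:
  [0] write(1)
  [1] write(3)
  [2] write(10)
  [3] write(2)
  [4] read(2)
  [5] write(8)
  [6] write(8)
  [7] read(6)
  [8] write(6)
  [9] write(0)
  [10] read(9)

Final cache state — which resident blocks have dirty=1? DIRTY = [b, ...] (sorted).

  0 | W B1 → L1 miss [D]
  1 | W B3 → L3 miss [D]
  2 | W B10 → L2 miss [D]
  3 | W B2 → L2 miss wb→B10 [D]
  4 | R B2 → L2 hit [D]
  5 | W B8 → L0 miss [D]
  6 | W B8 → L0 hit [D]
  7 | R B6 → L2 miss wb→B2 [-]
  8 | W B6 → L2 hit [D]
  9 | W B0 → L0 miss wb→B8 [D]
  10 | R B9 → L1 miss wb→B1 [-]

DIRTY = [0, 3, 6]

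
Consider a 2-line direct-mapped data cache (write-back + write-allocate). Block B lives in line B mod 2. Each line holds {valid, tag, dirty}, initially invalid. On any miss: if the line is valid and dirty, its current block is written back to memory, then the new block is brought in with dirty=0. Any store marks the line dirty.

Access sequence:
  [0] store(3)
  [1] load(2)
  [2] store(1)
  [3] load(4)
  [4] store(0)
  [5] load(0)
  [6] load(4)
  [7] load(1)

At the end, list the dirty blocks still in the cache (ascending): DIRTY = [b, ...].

DIRTY = [1]

  0 | W B3 → L1 miss [D]
  1 | R B2 → L0 miss [-]
  2 | W B1 → L1 miss wb→B3 [D]
  3 | R B4 → L0 miss [-]
  4 | W B0 → L0 miss [D]
  5 | R B0 → L0 hit [D]
  6 | R B4 → L0 miss wb→B0 [-]
  7 | R B1 → L1 hit [D]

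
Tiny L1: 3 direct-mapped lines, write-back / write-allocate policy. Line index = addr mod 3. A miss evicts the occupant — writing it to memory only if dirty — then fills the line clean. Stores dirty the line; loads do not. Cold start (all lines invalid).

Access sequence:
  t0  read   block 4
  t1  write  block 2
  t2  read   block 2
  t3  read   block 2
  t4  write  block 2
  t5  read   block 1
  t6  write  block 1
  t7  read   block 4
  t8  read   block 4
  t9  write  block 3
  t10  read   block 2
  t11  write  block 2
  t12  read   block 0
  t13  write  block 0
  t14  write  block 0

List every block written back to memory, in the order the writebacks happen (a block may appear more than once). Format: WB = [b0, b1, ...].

  0 | R B4 → L1 miss [-]
  1 | W B2 → L2 miss [D]
  2 | R B2 → L2 hit [D]
  3 | R B2 → L2 hit [D]
  4 | W B2 → L2 hit [D]
  5 | R B1 → L1 miss [-]
  6 | W B1 → L1 hit [D]
  7 | R B4 → L1 miss wb→B1 [-]
  8 | R B4 → L1 hit [-]
  9 | W B3 → L0 miss [D]
  10 | R B2 → L2 hit [D]
  11 | W B2 → L2 hit [D]
  12 | R B0 → L0 miss wb→B3 [-]
  13 | W B0 → L0 hit [D]
  14 | W B0 → L0 hit [D]

WB = [1, 3]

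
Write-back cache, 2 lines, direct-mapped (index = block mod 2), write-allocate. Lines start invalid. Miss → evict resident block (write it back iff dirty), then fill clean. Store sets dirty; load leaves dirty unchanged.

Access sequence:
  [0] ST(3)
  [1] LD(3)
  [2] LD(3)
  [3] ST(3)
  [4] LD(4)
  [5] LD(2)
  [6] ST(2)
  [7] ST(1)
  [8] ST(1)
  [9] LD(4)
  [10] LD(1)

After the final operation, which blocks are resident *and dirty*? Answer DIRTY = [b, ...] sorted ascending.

DIRTY = [1]

0: W B3 -> L1 miss  d=D]
1: R B3 -> L1 hit  d=D]
2: R B3 -> L1 hit  d=D]
3: W B3 -> L1 hit  d=D]
4: R B4 -> L0 miss  d=-]
5: R B2 -> L0 miss  d=-]
6: W B2 -> L0 hit  d=D]
7: W B1 -> L1 miss wb->B3  d=D]
8: W B1 -> L1 hit  d=D]
9: R B4 -> L0 miss wb->B2  d=-]
10: R B1 -> L1 hit  d=D]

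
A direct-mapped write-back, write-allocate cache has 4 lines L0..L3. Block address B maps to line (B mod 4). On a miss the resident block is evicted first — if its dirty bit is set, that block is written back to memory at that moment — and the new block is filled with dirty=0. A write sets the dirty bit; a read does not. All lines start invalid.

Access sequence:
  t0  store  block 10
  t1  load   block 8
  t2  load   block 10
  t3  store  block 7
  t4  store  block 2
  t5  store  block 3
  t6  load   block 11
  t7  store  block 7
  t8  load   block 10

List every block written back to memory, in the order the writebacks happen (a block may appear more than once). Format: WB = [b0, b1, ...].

WB = [10, 7, 3, 2]

  0 | W B10 → L2 miss [D]
  1 | R B8 → L0 miss [-]
  2 | R B10 → L2 hit [D]
  3 | W B7 → L3 miss [D]
  4 | W B2 → L2 miss wb→B10 [D]
  5 | W B3 → L3 miss wb→B7 [D]
  6 | R B11 → L3 miss wb→B3 [-]
  7 | W B7 → L3 miss [D]
  8 | R B10 → L2 miss wb→B2 [-]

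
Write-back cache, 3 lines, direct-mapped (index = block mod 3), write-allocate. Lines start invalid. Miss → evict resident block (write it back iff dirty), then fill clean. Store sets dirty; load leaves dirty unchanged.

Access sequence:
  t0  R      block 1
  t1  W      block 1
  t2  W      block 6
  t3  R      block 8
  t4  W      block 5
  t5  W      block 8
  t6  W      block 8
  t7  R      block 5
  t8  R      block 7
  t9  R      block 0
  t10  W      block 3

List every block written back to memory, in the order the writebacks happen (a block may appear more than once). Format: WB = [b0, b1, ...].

WB = [5, 8, 1, 6]

0: R B1 -> L1 miss  d=-]
1: W B1 -> L1 hit  d=D]
2: W B6 -> L0 miss  d=D]
3: R B8 -> L2 miss  d=-]
4: W B5 -> L2 miss  d=D]
5: W B8 -> L2 miss wb->B5  d=D]
6: W B8 -> L2 hit  d=D]
7: R B5 -> L2 miss wb->B8  d=-]
8: R B7 -> L1 miss wb->B1  d=-]
9: R B0 -> L0 miss wb->B6  d=-]
10: W B3 -> L0 miss  d=D]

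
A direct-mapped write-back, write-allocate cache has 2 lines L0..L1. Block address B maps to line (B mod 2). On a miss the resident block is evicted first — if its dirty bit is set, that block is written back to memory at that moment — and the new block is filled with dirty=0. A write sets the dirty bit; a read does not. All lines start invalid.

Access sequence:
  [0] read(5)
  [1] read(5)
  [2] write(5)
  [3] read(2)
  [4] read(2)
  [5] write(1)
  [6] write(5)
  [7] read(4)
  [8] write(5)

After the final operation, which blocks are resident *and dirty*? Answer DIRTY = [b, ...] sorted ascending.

  0 | R B5 → L1 miss [-]
  1 | R B5 → L1 hit [-]
  2 | W B5 → L1 hit [D]
  3 | R B2 → L0 miss [-]
  4 | R B2 → L0 hit [-]
  5 | W B1 → L1 miss wb→B5 [D]
  6 | W B5 → L1 miss wb→B1 [D]
  7 | R B4 → L0 miss [-]
  8 | W B5 → L1 hit [D]

DIRTY = [5]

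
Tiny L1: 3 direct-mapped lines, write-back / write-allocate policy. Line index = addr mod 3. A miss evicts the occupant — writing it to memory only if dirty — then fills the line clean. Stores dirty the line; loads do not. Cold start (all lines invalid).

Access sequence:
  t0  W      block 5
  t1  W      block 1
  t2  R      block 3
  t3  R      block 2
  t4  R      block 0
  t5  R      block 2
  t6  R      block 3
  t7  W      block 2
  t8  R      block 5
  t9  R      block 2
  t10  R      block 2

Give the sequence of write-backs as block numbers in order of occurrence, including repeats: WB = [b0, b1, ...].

WB = [5, 2]

  0 | W B5 → L2 miss [D]
  1 | W B1 → L1 miss [D]
  2 | R B3 → L0 miss [-]
  3 | R B2 → L2 miss wb→B5 [-]
  4 | R B0 → L0 miss [-]
  5 | R B2 → L2 hit [-]
  6 | R B3 → L0 miss [-]
  7 | W B2 → L2 hit [D]
  8 | R B5 → L2 miss wb→B2 [-]
  9 | R B2 → L2 miss [-]
  10 | R B2 → L2 hit [-]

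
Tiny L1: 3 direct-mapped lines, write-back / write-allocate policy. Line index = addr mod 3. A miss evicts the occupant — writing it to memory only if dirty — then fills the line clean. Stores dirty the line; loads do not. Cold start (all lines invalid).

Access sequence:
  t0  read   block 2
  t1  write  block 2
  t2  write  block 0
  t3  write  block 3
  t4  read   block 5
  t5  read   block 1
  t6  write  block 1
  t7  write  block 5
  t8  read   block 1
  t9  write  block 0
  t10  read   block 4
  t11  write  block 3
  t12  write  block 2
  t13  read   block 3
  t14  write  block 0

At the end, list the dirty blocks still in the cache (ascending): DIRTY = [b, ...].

  0 | R B2 → L2 miss [-]
  1 | W B2 → L2 hit [D]
  2 | W B0 → L0 miss [D]
  3 | W B3 → L0 miss wb→B0 [D]
  4 | R B5 → L2 miss wb→B2 [-]
  5 | R B1 → L1 miss [-]
  6 | W B1 → L1 hit [D]
  7 | W B5 → L2 hit [D]
  8 | R B1 → L1 hit [D]
  9 | W B0 → L0 miss wb→B3 [D]
  10 | R B4 → L1 miss wb→B1 [-]
  11 | W B3 → L0 miss wb→B0 [D]
  12 | W B2 → L2 miss wb→B5 [D]
  13 | R B3 → L0 hit [D]
  14 | W B0 → L0 miss wb→B3 [D]

DIRTY = [0, 2]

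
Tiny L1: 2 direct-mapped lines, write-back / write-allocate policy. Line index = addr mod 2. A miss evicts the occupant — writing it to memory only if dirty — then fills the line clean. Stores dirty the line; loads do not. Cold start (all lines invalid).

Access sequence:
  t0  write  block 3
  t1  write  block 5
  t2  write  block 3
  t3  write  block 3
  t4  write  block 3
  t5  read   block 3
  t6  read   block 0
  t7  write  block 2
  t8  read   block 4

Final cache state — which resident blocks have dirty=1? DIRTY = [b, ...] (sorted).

DIRTY = [3]

0: W B3 → L1 miss [D]
1: W B5 → L1 miss wb→B3 [D]
2: W B3 → L1 miss wb→B5 [D]
3: W B3 → L1 hit [D]
4: W B3 → L1 hit [D]
5: R B3 → L1 hit [D]
6: R B0 → L0 miss [-]
7: W B2 → L0 miss [D]
8: R B4 → L0 miss wb→B2 [-]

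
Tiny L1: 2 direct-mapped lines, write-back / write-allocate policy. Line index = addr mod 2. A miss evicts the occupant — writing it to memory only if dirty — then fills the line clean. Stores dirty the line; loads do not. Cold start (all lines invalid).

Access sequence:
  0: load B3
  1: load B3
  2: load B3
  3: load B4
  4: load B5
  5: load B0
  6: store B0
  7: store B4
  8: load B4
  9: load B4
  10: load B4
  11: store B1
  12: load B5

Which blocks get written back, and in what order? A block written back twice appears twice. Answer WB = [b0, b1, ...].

WB = [0, 1]

0: R B3 → L1 miss [-]
1: R B3 → L1 hit [-]
2: R B3 → L1 hit [-]
3: R B4 → L0 miss [-]
4: R B5 → L1 miss [-]
5: R B0 → L0 miss [-]
6: W B0 → L0 hit [D]
7: W B4 → L0 miss wb→B0 [D]
8: R B4 → L0 hit [D]
9: R B4 → L0 hit [D]
10: R B4 → L0 hit [D]
11: W B1 → L1 miss [D]
12: R B5 → L1 miss wb→B1 [-]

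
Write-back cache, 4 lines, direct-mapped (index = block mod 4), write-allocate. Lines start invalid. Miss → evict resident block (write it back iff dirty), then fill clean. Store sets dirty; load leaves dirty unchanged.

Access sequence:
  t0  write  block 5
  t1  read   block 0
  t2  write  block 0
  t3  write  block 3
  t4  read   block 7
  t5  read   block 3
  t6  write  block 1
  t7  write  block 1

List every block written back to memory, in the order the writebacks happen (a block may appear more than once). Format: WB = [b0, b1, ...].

0: W B5 → L1 miss [D]
1: R B0 → L0 miss [-]
2: W B0 → L0 hit [D]
3: W B3 → L3 miss [D]
4: R B7 → L3 miss wb→B3 [-]
5: R B3 → L3 miss [-]
6: W B1 → L1 miss wb→B5 [D]
7: W B1 → L1 hit [D]

WB = [3, 5]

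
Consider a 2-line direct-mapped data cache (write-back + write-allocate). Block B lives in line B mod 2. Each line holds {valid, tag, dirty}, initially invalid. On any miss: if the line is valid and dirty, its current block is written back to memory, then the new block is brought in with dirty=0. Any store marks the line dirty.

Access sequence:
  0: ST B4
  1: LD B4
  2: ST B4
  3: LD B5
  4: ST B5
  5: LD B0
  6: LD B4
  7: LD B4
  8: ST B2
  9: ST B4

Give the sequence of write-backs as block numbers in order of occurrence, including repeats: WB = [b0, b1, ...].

WB = [4, 2]

0: W B4 -> L0 miss  d=D]
1: R B4 -> L0 hit  d=D]
2: W B4 -> L0 hit  d=D]
3: R B5 -> L1 miss  d=-]
4: W B5 -> L1 hit  d=D]
5: R B0 -> L0 miss wb->B4  d=-]
6: R B4 -> L0 miss  d=-]
7: R B4 -> L0 hit  d=-]
8: W B2 -> L0 miss  d=D]
9: W B4 -> L0 miss wb->B2  d=D]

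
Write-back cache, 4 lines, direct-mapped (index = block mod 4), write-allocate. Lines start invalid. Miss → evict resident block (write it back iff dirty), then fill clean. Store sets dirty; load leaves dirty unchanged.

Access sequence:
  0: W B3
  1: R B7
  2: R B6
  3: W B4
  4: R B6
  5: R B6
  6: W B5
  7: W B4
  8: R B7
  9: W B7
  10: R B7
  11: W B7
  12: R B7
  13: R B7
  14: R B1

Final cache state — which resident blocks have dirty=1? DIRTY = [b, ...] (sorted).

DIRTY = [4, 7]

0: W B3 → L3 miss [D]
1: R B7 → L3 miss wb→B3 [-]
2: R B6 → L2 miss [-]
3: W B4 → L0 miss [D]
4: R B6 → L2 hit [-]
5: R B6 → L2 hit [-]
6: W B5 → L1 miss [D]
7: W B4 → L0 hit [D]
8: R B7 → L3 hit [-]
9: W B7 → L3 hit [D]
10: R B7 → L3 hit [D]
11: W B7 → L3 hit [D]
12: R B7 → L3 hit [D]
13: R B7 → L3 hit [D]
14: R B1 → L1 miss wb→B5 [-]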